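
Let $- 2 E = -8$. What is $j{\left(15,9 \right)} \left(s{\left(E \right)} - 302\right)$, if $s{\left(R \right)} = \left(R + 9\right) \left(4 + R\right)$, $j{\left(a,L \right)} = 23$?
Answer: $-4554$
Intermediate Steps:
$E = 4$ ($E = \left(- \frac{1}{2}\right) \left(-8\right) = 4$)
$s{\left(R \right)} = \left(4 + R\right) \left(9 + R\right)$ ($s{\left(R \right)} = \left(9 + R\right) \left(4 + R\right) = \left(4 + R\right) \left(9 + R\right)$)
$j{\left(15,9 \right)} \left(s{\left(E \right)} - 302\right) = 23 \left(\left(36 + 4^{2} + 13 \cdot 4\right) - 302\right) = 23 \left(\left(36 + 16 + 52\right) - 302\right) = 23 \left(104 - 302\right) = 23 \left(-198\right) = -4554$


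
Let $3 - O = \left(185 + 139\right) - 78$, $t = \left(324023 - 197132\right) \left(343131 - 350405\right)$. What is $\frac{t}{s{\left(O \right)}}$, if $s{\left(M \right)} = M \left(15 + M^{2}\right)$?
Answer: $\frac{2229481}{34668} \approx 64.309$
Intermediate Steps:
$t = -923005134$ ($t = 126891 \left(-7274\right) = -923005134$)
$O = -243$ ($O = 3 - \left(\left(185 + 139\right) - 78\right) = 3 - \left(324 - 78\right) = 3 - 246 = -243$)
$\frac{t}{s{\left(O \right)}} = - \frac{923005134}{\left(-243\right) \left(15 + \left(-243\right)^{2}\right)} = - \frac{923005134}{\left(-243\right) \left(15 + 59049\right)} = - \frac{923005134}{\left(-243\right) 59064} = - \frac{923005134}{-14352552} = \left(-923005134\right) \left(- \frac{1}{14352552}\right) = \frac{2229481}{34668}$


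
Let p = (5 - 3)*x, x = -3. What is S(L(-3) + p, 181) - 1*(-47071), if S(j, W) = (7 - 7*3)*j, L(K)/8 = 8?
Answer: 46259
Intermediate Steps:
L(K) = 64 (L(K) = 8*8 = 64)
p = -6 (p = (5 - 3)*(-3) = 2*(-3) = -6)
S(j, W) = -14*j (S(j, W) = (7 - 21)*j = -14*j)
S(L(-3) + p, 181) - 1*(-47071) = -14*(64 - 6) - 1*(-47071) = -14*58 + 47071 = -812 + 47071 = 46259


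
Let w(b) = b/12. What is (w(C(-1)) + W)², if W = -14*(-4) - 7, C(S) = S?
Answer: 344569/144 ≈ 2392.8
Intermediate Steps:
W = 49 (W = 56 - 7 = 49)
w(b) = b/12 (w(b) = b*(1/12) = b/12)
(w(C(-1)) + W)² = ((1/12)*(-1) + 49)² = (-1/12 + 49)² = (587/12)² = 344569/144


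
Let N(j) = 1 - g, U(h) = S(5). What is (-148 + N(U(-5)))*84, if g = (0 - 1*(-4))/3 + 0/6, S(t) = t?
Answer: -12460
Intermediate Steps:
g = 4/3 (g = (0 + 4)*(⅓) + 0*(⅙) = 4*(⅓) + 0 = 4/3 + 0 = 4/3 ≈ 1.3333)
U(h) = 5
N(j) = -⅓ (N(j) = 1 - 1*4/3 = 1 - 4/3 = -⅓)
(-148 + N(U(-5)))*84 = (-148 - ⅓)*84 = -445/3*84 = -12460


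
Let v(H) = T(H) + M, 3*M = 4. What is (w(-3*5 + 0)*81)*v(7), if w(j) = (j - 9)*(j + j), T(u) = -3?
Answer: -97200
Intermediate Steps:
M = 4/3 (M = (1/3)*4 = 4/3 ≈ 1.3333)
w(j) = 2*j*(-9 + j) (w(j) = (-9 + j)*(2*j) = 2*j*(-9 + j))
v(H) = -5/3 (v(H) = -3 + 4/3 = -5/3)
(w(-3*5 + 0)*81)*v(7) = ((2*(-3*5 + 0)*(-9 + (-3*5 + 0)))*81)*(-5/3) = ((2*(-15 + 0)*(-9 + (-15 + 0)))*81)*(-5/3) = ((2*(-15)*(-9 - 15))*81)*(-5/3) = ((2*(-15)*(-24))*81)*(-5/3) = (720*81)*(-5/3) = 58320*(-5/3) = -97200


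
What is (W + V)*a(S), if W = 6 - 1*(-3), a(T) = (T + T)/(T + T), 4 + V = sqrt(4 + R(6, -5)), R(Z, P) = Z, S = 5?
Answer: 5 + sqrt(10) ≈ 8.1623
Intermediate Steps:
V = -4 + sqrt(10) (V = -4 + sqrt(4 + 6) = -4 + sqrt(10) ≈ -0.83772)
a(T) = 1 (a(T) = (2*T)/((2*T)) = (2*T)*(1/(2*T)) = 1)
W = 9 (W = 6 + 3 = 9)
(W + V)*a(S) = (9 + (-4 + sqrt(10)))*1 = (5 + sqrt(10))*1 = 5 + sqrt(10)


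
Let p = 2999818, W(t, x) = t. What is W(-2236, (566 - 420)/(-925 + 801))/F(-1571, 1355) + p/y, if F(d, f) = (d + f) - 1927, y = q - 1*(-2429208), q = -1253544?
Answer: 4528697339/1259723976 ≈ 3.5950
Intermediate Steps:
y = 1175664 (y = -1253544 - 1*(-2429208) = -1253544 + 2429208 = 1175664)
F(d, f) = -1927 + d + f
W(-2236, (566 - 420)/(-925 + 801))/F(-1571, 1355) + p/y = -2236/(-1927 - 1571 + 1355) + 2999818/1175664 = -2236/(-2143) + 2999818*(1/1175664) = -2236*(-1/2143) + 1499909/587832 = 2236/2143 + 1499909/587832 = 4528697339/1259723976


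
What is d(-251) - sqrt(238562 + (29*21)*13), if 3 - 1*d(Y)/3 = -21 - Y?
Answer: -681 - sqrt(246479) ≈ -1177.5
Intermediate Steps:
d(Y) = 72 + 3*Y (d(Y) = 9 - 3*(-21 - Y) = 9 + (63 + 3*Y) = 72 + 3*Y)
d(-251) - sqrt(238562 + (29*21)*13) = (72 + 3*(-251)) - sqrt(238562 + (29*21)*13) = (72 - 753) - sqrt(238562 + 609*13) = -681 - sqrt(238562 + 7917) = -681 - sqrt(246479)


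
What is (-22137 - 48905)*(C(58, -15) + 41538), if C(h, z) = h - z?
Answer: -2956128662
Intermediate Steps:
(-22137 - 48905)*(C(58, -15) + 41538) = (-22137 - 48905)*((58 - 1*(-15)) + 41538) = -71042*((58 + 15) + 41538) = -71042*(73 + 41538) = -71042*41611 = -2956128662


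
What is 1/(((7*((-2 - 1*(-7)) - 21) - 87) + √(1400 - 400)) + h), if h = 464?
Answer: 53/13845 - 2*√10/13845 ≈ 0.0033713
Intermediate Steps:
1/(((7*((-2 - 1*(-7)) - 21) - 87) + √(1400 - 400)) + h) = 1/(((7*((-2 - 1*(-7)) - 21) - 87) + √(1400 - 400)) + 464) = 1/(((7*((-2 + 7) - 21) - 87) + √1000) + 464) = 1/(((7*(5 - 21) - 87) + 10*√10) + 464) = 1/(((7*(-16) - 87) + 10*√10) + 464) = 1/(((-112 - 87) + 10*√10) + 464) = 1/((-199 + 10*√10) + 464) = 1/(265 + 10*√10)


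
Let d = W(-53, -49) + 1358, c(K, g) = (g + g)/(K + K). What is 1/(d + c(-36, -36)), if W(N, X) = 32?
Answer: 1/1391 ≈ 0.00071891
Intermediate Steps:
c(K, g) = g/K (c(K, g) = (2*g)/((2*K)) = (2*g)*(1/(2*K)) = g/K)
d = 1390 (d = 32 + 1358 = 1390)
1/(d + c(-36, -36)) = 1/(1390 - 36/(-36)) = 1/(1390 - 36*(-1/36)) = 1/(1390 + 1) = 1/1391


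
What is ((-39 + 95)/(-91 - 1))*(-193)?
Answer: 2702/23 ≈ 117.48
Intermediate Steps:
((-39 + 95)/(-91 - 1))*(-193) = (56/(-92))*(-193) = (56*(-1/92))*(-193) = -14/23*(-193) = 2702/23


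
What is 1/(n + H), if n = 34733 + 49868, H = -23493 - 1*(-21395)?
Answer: 1/82503 ≈ 1.2121e-5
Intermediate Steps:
H = -2098 (H = -23493 + 21395 = -2098)
n = 84601
1/(n + H) = 1/(84601 - 2098) = 1/82503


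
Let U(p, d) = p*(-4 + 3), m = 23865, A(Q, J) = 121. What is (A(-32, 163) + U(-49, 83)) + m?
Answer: 24035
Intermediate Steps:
U(p, d) = -p (U(p, d) = p*(-1) = -p)
(A(-32, 163) + U(-49, 83)) + m = (121 - 1*(-49)) + 23865 = (121 + 49) + 23865 = 170 + 23865 = 24035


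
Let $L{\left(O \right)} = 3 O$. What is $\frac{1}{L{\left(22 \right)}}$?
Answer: $\frac{1}{66} \approx 0.015152$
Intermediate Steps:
$\frac{1}{L{\left(22 \right)}} = \frac{1}{3 \cdot 22} = \frac{1}{66}$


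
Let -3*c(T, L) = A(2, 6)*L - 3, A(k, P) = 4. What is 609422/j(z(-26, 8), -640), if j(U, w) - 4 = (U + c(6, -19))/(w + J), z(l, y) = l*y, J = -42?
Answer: 1246877412/8729 ≈ 1.4284e+5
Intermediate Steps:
c(T, L) = 1 - 4*L/3 (c(T, L) = -(4*L - 3)/3 = -(-3 + 4*L)/3 = 1 - 4*L/3)
j(U, w) = 4 + (79/3 + U)/(-42 + w) (j(U, w) = 4 + (U + (1 - 4/3*(-19)))/(w - 42) = 4 + (U + (1 + 76/3))/(-42 + w) = 4 + (U + 79/3)/(-42 + w) = 4 + (79/3 + U)/(-42 + w))
609422/j(z(-26, 8), -640) = 609422/(((-425/3 - 26*8 + 4*(-640))/(-42 - 640))) = 609422/(((-425/3 - 208 - 2560)/(-682))) = 609422/((-1/682*(-8729/3))) = 609422/(8729/2046) = 609422*(2046/8729) = 1246877412/8729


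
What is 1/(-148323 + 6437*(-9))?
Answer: -1/206256 ≈ -4.8483e-6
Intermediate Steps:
1/(-148323 + 6437*(-9)) = 1/(-148323 - 57933) = 1/(-206256) = -1/206256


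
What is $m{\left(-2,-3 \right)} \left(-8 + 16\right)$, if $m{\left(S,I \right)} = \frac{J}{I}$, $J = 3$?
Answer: $-8$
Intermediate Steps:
$m{\left(S,I \right)} = \frac{3}{I}$
$m{\left(-2,-3 \right)} \left(-8 + 16\right) = \frac{3}{-3} \left(-8 + 16\right) = 3 \left(- \frac{1}{3}\right) 8 = \left(-1\right) 8 = -8$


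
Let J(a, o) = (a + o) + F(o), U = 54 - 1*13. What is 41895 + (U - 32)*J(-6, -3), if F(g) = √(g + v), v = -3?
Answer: 41814 + 9*I*√6 ≈ 41814.0 + 22.045*I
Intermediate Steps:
U = 41 (U = 54 - 13 = 41)
F(g) = √(-3 + g) (F(g) = √(g - 3) = √(-3 + g))
J(a, o) = a + o + √(-3 + o) (J(a, o) = (a + o) + √(-3 + o) = a + o + √(-3 + o))
41895 + (U - 32)*J(-6, -3) = 41895 + (41 - 32)*(-6 - 3 + √(-3 - 3)) = 41895 + 9*(-6 - 3 + √(-6)) = 41895 + 9*(-6 - 3 + I*√6) = 41895 + 9*(-9 + I*√6) = 41895 + (-81 + 9*I*√6) = 41814 + 9*I*√6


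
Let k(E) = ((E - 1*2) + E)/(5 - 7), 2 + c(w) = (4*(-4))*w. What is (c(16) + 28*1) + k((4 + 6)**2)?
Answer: -329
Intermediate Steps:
c(w) = -2 - 16*w (c(w) = -2 + (4*(-4))*w = -2 - 16*w)
k(E) = 1 - E (k(E) = ((E - 2) + E)/(-2) = ((-2 + E) + E)*(-1/2) = (-2 + 2*E)*(-1/2) = 1 - E)
(c(16) + 28*1) + k((4 + 6)**2) = ((-2 - 16*16) + 28*1) + (1 - (4 + 6)**2) = ((-2 - 256) + 28) + (1 - 1*10**2) = (-258 + 28) + (1 - 1*100) = -230 + (1 - 100) = -230 - 99 = -329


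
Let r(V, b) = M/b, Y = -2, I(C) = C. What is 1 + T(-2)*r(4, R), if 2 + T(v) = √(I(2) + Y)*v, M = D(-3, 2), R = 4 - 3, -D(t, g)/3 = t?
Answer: -17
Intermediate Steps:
D(t, g) = -3*t
R = 1
M = 9 (M = -3*(-3) = 9)
r(V, b) = 9/b
T(v) = -2 (T(v) = -2 + √(2 - 2)*v = -2 + √0*v = -2 + 0*v = -2 + 0 = -2)
1 + T(-2)*r(4, R) = 1 - 18/1 = 1 - 18 = -17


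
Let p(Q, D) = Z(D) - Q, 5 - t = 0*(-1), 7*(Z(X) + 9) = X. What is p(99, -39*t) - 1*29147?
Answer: -204980/7 ≈ -29283.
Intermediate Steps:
Z(X) = -9 + X/7
t = 5 (t = 5 - 0*(-1) = 5 - 1*0 = 5 + 0 = 5)
p(Q, D) = -9 - Q + D/7 (p(Q, D) = (-9 + D/7) - Q = -9 - Q + D/7)
p(99, -39*t) - 1*29147 = (-9 - 1*99 + (-39*5)/7) - 1*29147 = (-9 - 99 + (⅐)*(-195)) - 29147 = (-9 - 99 - 195/7) - 29147 = -951/7 - 29147 = -204980/7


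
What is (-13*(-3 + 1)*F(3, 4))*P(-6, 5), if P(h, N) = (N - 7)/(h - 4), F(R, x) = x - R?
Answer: 26/5 ≈ 5.2000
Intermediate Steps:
P(h, N) = (-7 + N)/(-4 + h)
(-13*(-3 + 1)*F(3, 4))*P(-6, 5) = (-13*(-3 + 1)*(4 - 1*3))*((-7 + 5)/(-4 - 6)) = (-(-26)*(4 - 3))*(-2/(-10)) = (-(-26))*(-1/10*(-2)) = -13*(-2)*(1/5) = 26*(1/5) = 26/5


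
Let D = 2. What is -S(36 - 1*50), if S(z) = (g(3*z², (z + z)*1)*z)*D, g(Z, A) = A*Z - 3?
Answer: -461076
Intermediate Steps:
g(Z, A) = -3 + A*Z
S(z) = 2*z*(-3 + 6*z³) (S(z) = ((-3 + ((z + z)*1)*(3*z²))*z)*2 = ((-3 + ((2*z)*1)*(3*z²))*z)*2 = ((-3 + (2*z)*(3*z²))*z)*2 = ((-3 + 6*z³)*z)*2 = (z*(-3 + 6*z³))*2 = 2*z*(-3 + 6*z³))
-S(36 - 1*50) = -(-6*(36 - 1*50) + 12*(36 - 1*50)⁴) = -(-6*(36 - 50) + 12*(36 - 50)⁴) = -(-6*(-14) + 12*(-14)⁴) = -(84 + 12*38416) = -(84 + 460992) = -1*461076 = -461076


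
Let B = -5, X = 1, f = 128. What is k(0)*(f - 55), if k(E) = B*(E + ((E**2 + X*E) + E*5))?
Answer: 0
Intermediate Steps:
B = -5 (B = -1*5 = -5)
k(E) = -35*E - 5*E**2 (k(E) = -5*(E + ((E**2 + 1*E) + E*5)) = -5*(E + ((E**2 + E) + 5*E)) = -5*(E + ((E + E**2) + 5*E)) = -5*(E + (E**2 + 6*E)) = -5*(E**2 + 7*E) = -35*E - 5*E**2)
k(0)*(f - 55) = (-5*0*(7 + 0))*(128 - 55) = -5*0*7*73 = 0*73 = 0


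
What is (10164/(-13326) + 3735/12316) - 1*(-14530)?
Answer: 397438669211/27353836 ≈ 14530.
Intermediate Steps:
(10164/(-13326) + 3735/12316) - 1*(-14530) = (10164*(-1/13326) + 3735*(1/12316)) + 14530 = (-1694/2221 + 3735/12316) + 14530 = -12567869/27353836 + 14530 = 397438669211/27353836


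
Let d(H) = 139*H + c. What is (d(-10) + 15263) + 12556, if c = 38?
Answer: 26467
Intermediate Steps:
d(H) = 38 + 139*H (d(H) = 139*H + 38 = 38 + 139*H)
(d(-10) + 15263) + 12556 = ((38 + 139*(-10)) + 15263) + 12556 = ((38 - 1390) + 15263) + 12556 = (-1352 + 15263) + 12556 = 13911 + 12556 = 26467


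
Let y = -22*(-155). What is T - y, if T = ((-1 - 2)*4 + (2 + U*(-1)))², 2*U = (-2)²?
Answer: -3266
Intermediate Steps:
U = 2 (U = (½)*(-2)² = (½)*4 = 2)
T = 144 (T = ((-1 - 2)*4 + (2 + 2*(-1)))² = (-3*4 + (2 - 2))² = (-12 + 0)² = (-12)² = 144)
y = 3410
T - y = 144 - 1*3410 = 144 - 3410 = -3266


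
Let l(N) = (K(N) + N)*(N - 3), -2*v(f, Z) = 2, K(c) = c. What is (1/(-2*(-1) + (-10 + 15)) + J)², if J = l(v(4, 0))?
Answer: 3249/49 ≈ 66.306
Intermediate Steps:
v(f, Z) = -1 (v(f, Z) = -½*2 = -1)
l(N) = 2*N*(-3 + N) (l(N) = (N + N)*(N - 3) = (2*N)*(-3 + N) = 2*N*(-3 + N))
J = 8 (J = 2*(-1)*(-3 - 1) = 2*(-1)*(-4) = 8)
(1/(-2*(-1) + (-10 + 15)) + J)² = (1/(-2*(-1) + (-10 + 15)) + 8)² = (1/(2 + 5) + 8)² = (1/7 + 8)² = (⅐ + 8)² = (57/7)² = 3249/49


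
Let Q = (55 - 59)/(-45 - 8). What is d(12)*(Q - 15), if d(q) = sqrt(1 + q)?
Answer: -791*sqrt(13)/53 ≈ -53.811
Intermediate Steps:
Q = 4/53 (Q = -4/(-53) = -4*(-1/53) = 4/53 ≈ 0.075472)
d(12)*(Q - 15) = sqrt(1 + 12)*(4/53 - 15) = sqrt(13)*(-791/53) = -791*sqrt(13)/53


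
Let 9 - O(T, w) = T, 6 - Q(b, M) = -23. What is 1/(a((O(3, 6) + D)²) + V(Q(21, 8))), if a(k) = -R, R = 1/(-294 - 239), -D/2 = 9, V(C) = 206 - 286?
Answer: -533/42639 ≈ -0.012500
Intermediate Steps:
Q(b, M) = 29 (Q(b, M) = 6 - 1*(-23) = 6 + 23 = 29)
V(C) = -80
O(T, w) = 9 - T
D = -18 (D = -2*9 = -18)
R = -1/533 (R = 1/(-533) = -1/533 ≈ -0.0018762)
a(k) = 1/533 (a(k) = -1*(-1/533) = 1/533)
1/(a((O(3, 6) + D)²) + V(Q(21, 8))) = 1/(1/533 - 80) = 1/(-42639/533) = -533/42639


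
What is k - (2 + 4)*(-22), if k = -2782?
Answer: -2650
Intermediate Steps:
k - (2 + 4)*(-22) = -2782 - (2 + 4)*(-22) = -2782 - 6*(-22) = -2782 - 1*(-132) = -2782 + 132 = -2650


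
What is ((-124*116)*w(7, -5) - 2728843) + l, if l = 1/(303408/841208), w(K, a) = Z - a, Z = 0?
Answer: -106221632387/37926 ≈ -2.8008e+6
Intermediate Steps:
w(K, a) = -a (w(K, a) = 0 - a = -a)
l = 105151/37926 (l = 1/(303408*(1/841208)) = 1/(37926/105151) = 105151/37926 ≈ 2.7725)
((-124*116)*w(7, -5) - 2728843) + l = ((-124*116)*(-1*(-5)) - 2728843) + 105151/37926 = (-14384*5 - 2728843) + 105151/37926 = (-71920 - 2728843) + 105151/37926 = -2800763 + 105151/37926 = -106221632387/37926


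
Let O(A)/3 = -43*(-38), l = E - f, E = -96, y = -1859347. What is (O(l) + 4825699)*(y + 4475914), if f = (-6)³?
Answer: 12639591166767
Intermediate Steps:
f = -216
l = 120 (l = -96 - 1*(-216) = -96 + 216 = 120)
O(A) = 4902 (O(A) = 3*(-43*(-38)) = 3*1634 = 4902)
(O(l) + 4825699)*(y + 4475914) = (4902 + 4825699)*(-1859347 + 4475914) = 4830601*2616567 = 12639591166767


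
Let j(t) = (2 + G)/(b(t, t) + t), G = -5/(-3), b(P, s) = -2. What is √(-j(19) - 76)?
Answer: 13*I*√1173/51 ≈ 8.7302*I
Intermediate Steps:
G = 5/3 (G = -5*(-⅓) = 5/3 ≈ 1.6667)
j(t) = 11/(3*(-2 + t)) (j(t) = (2 + 5/3)/(-2 + t) = 11/(3*(-2 + t)))
√(-j(19) - 76) = √(-11/(3*(-2 + 19)) - 76) = √(-11/(3*17) - 76) = √(-1*11/51 - 76) = √(-11/51 - 76) = √(-3887/51) = 13*I*√1173/51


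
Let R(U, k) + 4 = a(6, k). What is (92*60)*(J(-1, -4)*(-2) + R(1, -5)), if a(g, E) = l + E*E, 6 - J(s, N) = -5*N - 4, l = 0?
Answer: 226320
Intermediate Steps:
J(s, N) = 10 + 5*N (J(s, N) = 6 - (-5*N - 4) = 6 - (-4 - 5*N) = 6 + (4 + 5*N) = 10 + 5*N)
a(g, E) = E**2 (a(g, E) = 0 + E*E = 0 + E**2 = E**2)
R(U, k) = -4 + k**2
(92*60)*(J(-1, -4)*(-2) + R(1, -5)) = (92*60)*((10 + 5*(-4))*(-2) + (-4 + (-5)**2)) = 5520*((10 - 20)*(-2) + (-4 + 25)) = 5520*(-10*(-2) + 21) = 5520*(20 + 21) = 5520*41 = 226320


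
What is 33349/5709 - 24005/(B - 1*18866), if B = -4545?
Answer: 917777984/133653399 ≈ 6.8669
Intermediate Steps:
33349/5709 - 24005/(B - 1*18866) = 33349/5709 - 24005/(-4545 - 1*18866) = 33349*(1/5709) - 24005/(-4545 - 18866) = 33349/5709 - 24005/(-23411) = 33349/5709 - 24005*(-1/23411) = 33349/5709 + 24005/23411 = 917777984/133653399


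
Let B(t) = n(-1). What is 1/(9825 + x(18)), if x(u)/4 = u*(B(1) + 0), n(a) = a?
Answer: 1/9753 ≈ 0.00010253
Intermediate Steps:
B(t) = -1
x(u) = -4*u (x(u) = 4*(u*(-1 + 0)) = 4*(u*(-1)) = 4*(-u) = -4*u)
1/(9825 + x(18)) = 1/(9825 - 4*18) = 1/(9825 - 72) = 1/9753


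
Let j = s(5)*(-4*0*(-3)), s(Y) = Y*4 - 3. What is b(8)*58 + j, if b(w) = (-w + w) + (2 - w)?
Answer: -348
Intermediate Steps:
s(Y) = -3 + 4*Y (s(Y) = 4*Y - 3 = -3 + 4*Y)
b(w) = 2 - w (b(w) = 0 + (2 - w) = 2 - w)
j = 0 (j = (-3 + 4*5)*(-4*0*(-3)) = (-3 + 20)*(0*(-3)) = 17*0 = 0)
b(8)*58 + j = (2 - 1*8)*58 + 0 = (2 - 8)*58 + 0 = -6*58 + 0 = -348 + 0 = -348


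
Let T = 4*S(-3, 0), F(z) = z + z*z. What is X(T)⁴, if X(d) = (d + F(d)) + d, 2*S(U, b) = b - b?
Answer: 0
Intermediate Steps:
F(z) = z + z²
S(U, b) = 0 (S(U, b) = (b - b)/2 = (½)*0 = 0)
T = 0 (T = 4*0 = 0)
X(d) = 2*d + d*(1 + d) (X(d) = (d + d*(1 + d)) + d = 2*d + d*(1 + d))
X(T)⁴ = (0*(3 + 0))⁴ = (0*3)⁴ = 0⁴ = 0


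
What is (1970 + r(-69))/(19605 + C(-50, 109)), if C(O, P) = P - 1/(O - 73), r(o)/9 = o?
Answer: 165927/2424823 ≈ 0.068429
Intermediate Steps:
r(o) = 9*o
C(O, P) = P - 1/(-73 + O)
(1970 + r(-69))/(19605 + C(-50, 109)) = (1970 + 9*(-69))/(19605 + (-1 - 73*109 - 50*109)/(-73 - 50)) = (1970 - 621)/(19605 + (-1 - 7957 - 5450)/(-123)) = 1349/(19605 - 1/123*(-13408)) = 1349/(19605 + 13408/123) = 1349/(2424823/123) = 1349*(123/2424823) = 165927/2424823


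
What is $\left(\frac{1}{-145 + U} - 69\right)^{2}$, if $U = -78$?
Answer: $\frac{236790544}{49729} \approx 4761.6$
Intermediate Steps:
$\left(\frac{1}{-145 + U} - 69\right)^{2} = \left(\frac{1}{-145 - 78} - 69\right)^{2} = \left(\frac{1}{-223} - 69\right)^{2} = \left(- \frac{1}{223} - 69\right)^{2} = \left(- \frac{15388}{223}\right)^{2} = \frac{236790544}{49729}$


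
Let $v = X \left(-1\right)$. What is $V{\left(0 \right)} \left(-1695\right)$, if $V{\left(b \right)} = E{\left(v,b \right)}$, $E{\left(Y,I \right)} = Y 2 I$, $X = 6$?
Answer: $0$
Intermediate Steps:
$v = -6$ ($v = 6 \left(-1\right) = -6$)
$E{\left(Y,I \right)} = 2 I Y$ ($E{\left(Y,I \right)} = 2 Y I = 2 I Y$)
$V{\left(b \right)} = - 12 b$ ($V{\left(b \right)} = 2 b \left(-6\right) = - 12 b$)
$V{\left(0 \right)} \left(-1695\right) = \left(-12\right) 0 \left(-1695\right) = 0 \left(-1695\right) = 0$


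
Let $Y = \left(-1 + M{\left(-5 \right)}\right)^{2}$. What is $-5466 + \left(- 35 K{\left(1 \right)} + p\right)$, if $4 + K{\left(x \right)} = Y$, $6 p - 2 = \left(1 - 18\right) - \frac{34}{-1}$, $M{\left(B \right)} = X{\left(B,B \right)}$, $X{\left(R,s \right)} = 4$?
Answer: $- \frac{33827}{6} \approx -5637.8$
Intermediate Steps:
$M{\left(B \right)} = 4$
$p = \frac{19}{6}$ ($p = \frac{1}{3} + \frac{\left(1 - 18\right) - \frac{34}{-1}}{6} = \frac{1}{3} + \frac{-17 - -34}{6} = \frac{1}{3} + \frac{-17 + 34}{6} = \frac{1}{3} + \frac{1}{6} \cdot 17 = \frac{1}{3} + \frac{17}{6} = \frac{19}{6} \approx 3.1667$)
$Y = 9$ ($Y = \left(-1 + 4\right)^{2} = 3^{2} = 9$)
$K{\left(x \right)} = 5$ ($K{\left(x \right)} = -4 + 9 = 5$)
$-5466 + \left(- 35 K{\left(1 \right)} + p\right) = -5466 + \left(\left(-35\right) 5 + \frac{19}{6}\right) = -5466 + \left(-175 + \frac{19}{6}\right) = -5466 - \frac{1031}{6} = - \frac{33827}{6}$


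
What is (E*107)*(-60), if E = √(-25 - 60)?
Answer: -6420*I*√85 ≈ -59190.0*I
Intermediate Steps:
E = I*√85 (E = √(-85) = I*√85 ≈ 9.2195*I)
(E*107)*(-60) = ((I*√85)*107)*(-60) = (107*I*√85)*(-60) = -6420*I*√85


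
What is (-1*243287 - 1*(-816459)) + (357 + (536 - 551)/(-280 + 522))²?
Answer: 41028576649/58564 ≈ 7.0058e+5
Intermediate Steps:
(-1*243287 - 1*(-816459)) + (357 + (536 - 551)/(-280 + 522))² = (-243287 + 816459) + (357 - 15/242)² = 573172 + (357 - 15*1/242)² = 573172 + (357 - 15/242)² = 573172 + (86379/242)² = 573172 + 7461331641/58564 = 41028576649/58564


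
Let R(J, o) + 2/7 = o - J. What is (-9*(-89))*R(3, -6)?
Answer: -52065/7 ≈ -7437.9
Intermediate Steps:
R(J, o) = -2/7 + o - J (R(J, o) = -2/7 + (o - J) = -2/7 + o - J)
(-9*(-89))*R(3, -6) = (-9*(-89))*(-2/7 - 6 - 1*3) = 801*(-2/7 - 6 - 3) = 801*(-65/7) = -52065/7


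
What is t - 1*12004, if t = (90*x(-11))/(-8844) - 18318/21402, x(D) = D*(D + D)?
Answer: -2869617062/238989 ≈ -12007.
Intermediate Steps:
x(D) = 2*D**2 (x(D) = D*(2*D) = 2*D**2)
t = -793106/238989 (t = (90*(2*(-11)**2))/(-8844) - 18318/21402 = (90*(2*121))*(-1/8844) - 18318*1/21402 = (90*242)*(-1/8844) - 3053/3567 = 21780*(-1/8844) - 3053/3567 = -165/67 - 3053/3567 = -793106/238989 ≈ -3.3186)
t - 1*12004 = -793106/238989 - 1*12004 = -793106/238989 - 12004 = -2869617062/238989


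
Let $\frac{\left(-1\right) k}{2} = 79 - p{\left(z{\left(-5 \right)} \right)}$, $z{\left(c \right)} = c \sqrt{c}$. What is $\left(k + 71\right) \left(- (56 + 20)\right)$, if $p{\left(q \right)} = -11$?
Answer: $8284$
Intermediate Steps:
$z{\left(c \right)} = c^{\frac{3}{2}}$
$k = -180$ ($k = - 2 \left(79 - -11\right) = - 2 \left(79 + 11\right) = \left(-2\right) 90 = -180$)
$\left(k + 71\right) \left(- (56 + 20)\right) = \left(-180 + 71\right) \left(- (56 + 20)\right) = - 109 \left(\left(-1\right) 76\right) = \left(-109\right) \left(-76\right) = 8284$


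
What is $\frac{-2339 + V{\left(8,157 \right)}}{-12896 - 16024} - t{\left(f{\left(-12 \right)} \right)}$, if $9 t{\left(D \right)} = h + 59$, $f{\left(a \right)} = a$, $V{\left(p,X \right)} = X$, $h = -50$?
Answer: $- \frac{13369}{14460} \approx -0.92455$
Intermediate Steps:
$t{\left(D \right)} = 1$ ($t{\left(D \right)} = \frac{-50 + 59}{9} = \frac{1}{9} \cdot 9 = 1$)
$\frac{-2339 + V{\left(8,157 \right)}}{-12896 - 16024} - t{\left(f{\left(-12 \right)} \right)} = \frac{-2339 + 157}{-12896 - 16024} - 1 = - \frac{2182}{-28920} - 1 = \left(-2182\right) \left(- \frac{1}{28920}\right) - 1 = \frac{1091}{14460} - 1 = - \frac{13369}{14460}$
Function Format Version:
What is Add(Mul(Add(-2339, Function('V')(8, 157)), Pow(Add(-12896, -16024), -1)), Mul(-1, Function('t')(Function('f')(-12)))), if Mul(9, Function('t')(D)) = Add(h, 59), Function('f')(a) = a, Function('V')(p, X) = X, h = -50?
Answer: Rational(-13369, 14460) ≈ -0.92455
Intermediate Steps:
Function('t')(D) = 1 (Function('t')(D) = Mul(Rational(1, 9), Add(-50, 59)) = Mul(Rational(1, 9), 9) = 1)
Add(Mul(Add(-2339, Function('V')(8, 157)), Pow(Add(-12896, -16024), -1)), Mul(-1, Function('t')(Function('f')(-12)))) = Add(Mul(Add(-2339, 157), Pow(Add(-12896, -16024), -1)), Mul(-1, 1)) = Add(Mul(-2182, Pow(-28920, -1)), -1) = Add(Mul(-2182, Rational(-1, 28920)), -1) = Add(Rational(1091, 14460), -1) = Rational(-13369, 14460)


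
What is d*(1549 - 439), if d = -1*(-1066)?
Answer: 1183260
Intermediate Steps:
d = 1066
d*(1549 - 439) = 1066*(1549 - 439) = 1066*1110 = 1183260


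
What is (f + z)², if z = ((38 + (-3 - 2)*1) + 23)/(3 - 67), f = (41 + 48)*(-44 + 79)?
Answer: 620657569/64 ≈ 9.6978e+6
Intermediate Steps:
f = 3115 (f = 89*35 = 3115)
z = -7/8 (z = ((38 - 5*1) + 23)/(-64) = ((38 - 5) + 23)*(-1/64) = (33 + 23)*(-1/64) = 56*(-1/64) = -7/8 ≈ -0.87500)
(f + z)² = (3115 - 7/8)² = (24913/8)² = 620657569/64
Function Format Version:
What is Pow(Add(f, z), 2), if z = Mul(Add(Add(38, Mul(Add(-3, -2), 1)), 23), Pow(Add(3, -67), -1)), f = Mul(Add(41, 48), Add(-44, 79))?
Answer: Rational(620657569, 64) ≈ 9.6978e+6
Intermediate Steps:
f = 3115 (f = Mul(89, 35) = 3115)
z = Rational(-7, 8) (z = Mul(Add(Add(38, Mul(-5, 1)), 23), Pow(-64, -1)) = Mul(Add(Add(38, -5), 23), Rational(-1, 64)) = Mul(Add(33, 23), Rational(-1, 64)) = Mul(56, Rational(-1, 64)) = Rational(-7, 8) ≈ -0.87500)
Pow(Add(f, z), 2) = Pow(Add(3115, Rational(-7, 8)), 2) = Pow(Rational(24913, 8), 2) = Rational(620657569, 64)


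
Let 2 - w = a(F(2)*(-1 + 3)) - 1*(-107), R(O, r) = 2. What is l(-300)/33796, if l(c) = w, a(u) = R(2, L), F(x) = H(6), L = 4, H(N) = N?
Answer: -107/33796 ≈ -0.0031661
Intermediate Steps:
F(x) = 6
a(u) = 2
w = -107 (w = 2 - (2 - 1*(-107)) = 2 - (2 + 107) = 2 - 1*109 = 2 - 109 = -107)
l(c) = -107
l(-300)/33796 = -107/33796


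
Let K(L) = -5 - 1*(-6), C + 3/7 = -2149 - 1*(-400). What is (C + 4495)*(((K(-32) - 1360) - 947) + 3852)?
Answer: 29712574/7 ≈ 4.2447e+6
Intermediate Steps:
C = -12246/7 (C = -3/7 + (-2149 - 1*(-400)) = -3/7 + (-2149 + 400) = -3/7 - 1749 = -12246/7 ≈ -1749.4)
K(L) = 1 (K(L) = -5 + 6 = 1)
(C + 4495)*(((K(-32) - 1360) - 947) + 3852) = (-12246/7 + 4495)*(((1 - 1360) - 947) + 3852) = 19219*((-1359 - 947) + 3852)/7 = 19219*(-2306 + 3852)/7 = (19219/7)*1546 = 29712574/7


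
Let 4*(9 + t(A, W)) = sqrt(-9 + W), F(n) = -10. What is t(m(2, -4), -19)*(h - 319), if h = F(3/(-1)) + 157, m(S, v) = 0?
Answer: 1548 - 86*I*sqrt(7) ≈ 1548.0 - 227.53*I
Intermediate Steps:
t(A, W) = -9 + sqrt(-9 + W)/4
h = 147 (h = -10 + 157 = 147)
t(m(2, -4), -19)*(h - 319) = (-9 + sqrt(-9 - 19)/4)*(147 - 319) = (-9 + sqrt(-28)/4)*(-172) = (-9 + (2*I*sqrt(7))/4)*(-172) = (-9 + I*sqrt(7)/2)*(-172) = 1548 - 86*I*sqrt(7)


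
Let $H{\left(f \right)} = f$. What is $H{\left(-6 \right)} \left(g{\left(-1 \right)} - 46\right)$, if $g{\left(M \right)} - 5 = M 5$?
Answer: $276$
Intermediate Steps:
$g{\left(M \right)} = 5 + 5 M$ ($g{\left(M \right)} = 5 + M 5 = 5 + 5 M$)
$H{\left(-6 \right)} \left(g{\left(-1 \right)} - 46\right) = - 6 \left(\left(5 + 5 \left(-1\right)\right) - 46\right) = - 6 \left(\left(5 - 5\right) - 46\right) = - 6 \left(0 - 46\right) = \left(-6\right) \left(-46\right) = 276$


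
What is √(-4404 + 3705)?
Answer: I*√699 ≈ 26.439*I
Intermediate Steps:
√(-4404 + 3705) = √(-699) = I*√699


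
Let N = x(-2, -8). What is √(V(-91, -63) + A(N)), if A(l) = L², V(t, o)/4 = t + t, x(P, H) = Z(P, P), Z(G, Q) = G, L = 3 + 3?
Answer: 2*I*√173 ≈ 26.306*I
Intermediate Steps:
L = 6
x(P, H) = P
N = -2
V(t, o) = 8*t (V(t, o) = 4*(t + t) = 4*(2*t) = 8*t)
A(l) = 36 (A(l) = 6² = 36)
√(V(-91, -63) + A(N)) = √(8*(-91) + 36) = √(-728 + 36) = √(-692) = 2*I*√173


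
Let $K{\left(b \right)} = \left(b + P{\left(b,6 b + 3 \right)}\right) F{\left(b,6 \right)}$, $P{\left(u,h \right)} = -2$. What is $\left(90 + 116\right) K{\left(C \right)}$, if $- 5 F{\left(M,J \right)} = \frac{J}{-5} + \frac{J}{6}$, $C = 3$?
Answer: $\frac{206}{25} \approx 8.24$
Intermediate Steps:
$F{\left(M,J \right)} = \frac{J}{150}$ ($F{\left(M,J \right)} = - \frac{\frac{J}{-5} + \frac{J}{6}}{5} = - \frac{J \left(- \frac{1}{5}\right) + J \frac{1}{6}}{5} = - \frac{- \frac{J}{5} + \frac{J}{6}}{5} = - \frac{\left(- \frac{1}{30}\right) J}{5} = \frac{J}{150}$)
$K{\left(b \right)} = - \frac{2}{25} + \frac{b}{25}$ ($K{\left(b \right)} = \left(b - 2\right) \frac{1}{150} \cdot 6 = \left(-2 + b\right) \frac{1}{25} = - \frac{2}{25} + \frac{b}{25}$)
$\left(90 + 116\right) K{\left(C \right)} = \left(90 + 116\right) \left(- \frac{2}{25} + \frac{1}{25} \cdot 3\right) = 206 \left(- \frac{2}{25} + \frac{3}{25}\right) = 206 \cdot \frac{1}{25} = \frac{206}{25}$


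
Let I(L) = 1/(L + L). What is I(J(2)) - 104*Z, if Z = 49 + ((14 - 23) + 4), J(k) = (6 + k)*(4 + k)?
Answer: -439295/96 ≈ -4576.0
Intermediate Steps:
J(k) = (4 + k)*(6 + k)
Z = 44 (Z = 49 + (-9 + 4) = 49 - 5 = 44)
I(L) = 1/(2*L)
I(J(2)) - 104*Z = 1/(2*(24 + 2² + 10*2)) - 104*44 = 1/(2*(24 + 4 + 20)) - 4576 = (½)/48 - 4576 = (½)*(1/48) - 4576 = 1/96 - 4576 = -439295/96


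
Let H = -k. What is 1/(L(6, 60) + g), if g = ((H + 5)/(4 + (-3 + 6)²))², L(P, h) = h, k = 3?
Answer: 169/10144 ≈ 0.016660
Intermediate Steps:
H = -3 (H = -1*3 = -3)
g = 4/169 (g = ((-3 + 5)/(4 + (-3 + 6)²))² = (2/(4 + 3²))² = (2/(4 + 9))² = (2/13)² = 4/169 ≈ 0.023669)
1/(L(6, 60) + g) = 1/(60 + 4/169) = 1/(10144/169) = 169/10144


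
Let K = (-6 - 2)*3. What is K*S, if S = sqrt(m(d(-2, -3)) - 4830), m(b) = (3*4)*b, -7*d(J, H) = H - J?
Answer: -24*I*sqrt(236586)/7 ≈ -1667.7*I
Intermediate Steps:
d(J, H) = -H/7 + J/7 (d(J, H) = -(H - J)/7 = -H/7 + J/7)
m(b) = 12*b
S = I*sqrt(236586)/7 (S = sqrt(12*(-1/7*(-3) + (1/7)*(-2)) - 4830) = sqrt(12*(3/7 - 2/7) - 4830) = sqrt(12*(1/7) - 4830) = sqrt(12/7 - 4830) = sqrt(-33798/7) = I*sqrt(236586)/7 ≈ 69.486*I)
K = -24 (K = -8*3 = -24)
K*S = -24*I*sqrt(236586)/7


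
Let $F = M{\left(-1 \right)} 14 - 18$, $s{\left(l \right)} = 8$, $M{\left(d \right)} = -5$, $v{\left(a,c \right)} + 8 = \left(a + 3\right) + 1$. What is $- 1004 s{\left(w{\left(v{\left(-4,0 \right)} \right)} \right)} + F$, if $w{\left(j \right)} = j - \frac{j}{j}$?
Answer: $-8120$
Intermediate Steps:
$v{\left(a,c \right)} = -4 + a$ ($v{\left(a,c \right)} = -8 + \left(\left(a + 3\right) + 1\right) = -8 + \left(\left(3 + a\right) + 1\right) = -8 + \left(4 + a\right) = -4 + a$)
$w{\left(j \right)} = -1 + j$ ($w{\left(j \right)} = j - 1 = -1 + j$)
$F = -88$ ($F = \left(-5\right) 14 - 18 = -70 - 18 = -88$)
$- 1004 s{\left(w{\left(v{\left(-4,0 \right)} \right)} \right)} + F = \left(-1004\right) 8 - 88 = -8032 - 88 = -8120$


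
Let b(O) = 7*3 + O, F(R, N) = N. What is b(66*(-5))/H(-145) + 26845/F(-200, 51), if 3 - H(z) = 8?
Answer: 149984/255 ≈ 588.17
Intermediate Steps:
H(z) = -5 (H(z) = 3 - 1*8 = 3 - 8 = -5)
b(O) = 21 + O
b(66*(-5))/H(-145) + 26845/F(-200, 51) = (21 + 66*(-5))/(-5) + 26845/51 = (21 - 330)*(-⅕) + 26845*(1/51) = -309*(-⅕) + 26845/51 = 309/5 + 26845/51 = 149984/255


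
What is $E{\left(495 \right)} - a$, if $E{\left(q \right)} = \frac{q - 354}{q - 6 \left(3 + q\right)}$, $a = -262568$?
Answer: $\frac{218193961}{831} \approx 2.6257 \cdot 10^{5}$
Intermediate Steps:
$E{\left(q \right)} = \frac{-354 + q}{-18 - 5 q}$ ($E{\left(q \right)} = \frac{-354 + q}{q - \left(18 + 6 q\right)} = \frac{-354 + q}{-18 - 5 q}$)
$E{\left(495 \right)} - a = \frac{354 - 495}{18 + 5 \cdot 495} - -262568 = \frac{354 - 495}{18 + 2475} + 262568 = \frac{1}{2493} \left(-141\right) + 262568 = - \frac{47}{831} + 262568 = \frac{218193961}{831}$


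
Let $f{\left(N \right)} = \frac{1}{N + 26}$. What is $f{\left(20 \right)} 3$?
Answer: $\frac{3}{46} \approx 0.065217$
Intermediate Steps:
$f{\left(N \right)} = \frac{1}{26 + N}$
$f{\left(20 \right)} 3 = \frac{1}{26 + 20} \cdot 3 = \frac{1}{46} \cdot 3 = \frac{3}{46}$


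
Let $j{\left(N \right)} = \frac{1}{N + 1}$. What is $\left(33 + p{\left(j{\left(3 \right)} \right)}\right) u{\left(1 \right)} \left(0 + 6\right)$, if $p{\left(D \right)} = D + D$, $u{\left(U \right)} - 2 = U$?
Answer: $603$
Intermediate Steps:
$u{\left(U \right)} = 2 + U$
$j{\left(N \right)} = \frac{1}{1 + N}$
$p{\left(D \right)} = 2 D$
$\left(33 + p{\left(j{\left(3 \right)} \right)}\right) u{\left(1 \right)} \left(0 + 6\right) = \left(33 + \frac{2}{1 + 3}\right) \left(2 + 1\right) \left(0 + 6\right) = \left(33 + \frac{2}{4}\right) 3 \cdot 6 = \left(33 + 2 \cdot \frac{1}{4}\right) 18 = \left(33 + \frac{1}{2}\right) 18 = \frac{67}{2} \cdot 18 = 603$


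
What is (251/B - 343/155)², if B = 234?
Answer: 1710401449/1315512900 ≈ 1.3002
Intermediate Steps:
(251/B - 343/155)² = (251/234 - 343/155)² = (-41357/36270)² = 1710401449/1315512900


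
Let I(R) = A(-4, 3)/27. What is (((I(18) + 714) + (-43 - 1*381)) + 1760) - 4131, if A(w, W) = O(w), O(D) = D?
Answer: -56191/27 ≈ -2081.1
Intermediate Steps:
A(w, W) = w
I(R) = -4/27
(((I(18) + 714) + (-43 - 1*381)) + 1760) - 4131 = (((-4/27 + 714) + (-43 - 1*381)) + 1760) - 4131 = ((19274/27 + (-43 - 381)) + 1760) - 4131 = ((19274/27 - 424) + 1760) - 4131 = (7826/27 + 1760) - 4131 = 55346/27 - 4131 = -56191/27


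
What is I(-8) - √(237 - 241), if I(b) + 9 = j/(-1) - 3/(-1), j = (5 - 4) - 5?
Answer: -2 - 2*I ≈ -2.0 - 2.0*I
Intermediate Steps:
j = -4 (j = 1 - 5 = -4)
I(b) = -2 (I(b) = -9 + (-4/(-1) - 3/(-1)) = -9 + (-4*(-1) - 3*(-1)) = -9 + (4 + 3) = -9 + 7 = -2)
I(-8) - √(237 - 241) = -2 - √(237 - 241) = -2 - √(-4) = -2 - 2*I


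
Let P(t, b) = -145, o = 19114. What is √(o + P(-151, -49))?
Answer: √18969 ≈ 137.73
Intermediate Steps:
√(o + P(-151, -49)) = √(19114 - 145) = √18969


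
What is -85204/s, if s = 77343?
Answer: -12172/11049 ≈ -1.1016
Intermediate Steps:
-85204/s = -85204/77343 = -85204*1/77343 = -12172/11049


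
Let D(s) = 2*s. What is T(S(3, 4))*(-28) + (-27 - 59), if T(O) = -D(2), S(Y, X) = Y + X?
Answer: 26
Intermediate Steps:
S(Y, X) = X + Y
T(O) = -4 (T(O) = -2*2 = -1*4 = -4)
T(S(3, 4))*(-28) + (-27 - 59) = -4*(-28) + (-27 - 59) = 112 - 86 = 26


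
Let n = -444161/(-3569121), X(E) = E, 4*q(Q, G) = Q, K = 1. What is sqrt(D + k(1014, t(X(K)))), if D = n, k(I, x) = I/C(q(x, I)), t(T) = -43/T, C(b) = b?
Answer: I*sqrt(246531878343839351)/51157401 ≈ 9.7057*I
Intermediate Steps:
q(Q, G) = Q/4
k(I, x) = 4*I/x (k(I, x) = I/((x/4)) = I*(4/x) = 4*I/x)
n = 444161/3569121 (n = -444161*(-1/3569121) = 444161/3569121 ≈ 0.12445)
D = 444161/3569121 ≈ 0.12445
sqrt(D + k(1014, t(X(K)))) = sqrt(444161/3569121 + 4*1014/(-43/1)) = sqrt(444161/3569121 + 4*1014/(-43*1)) = sqrt(444161/3569121 + 4*1014/(-43)) = sqrt(444161/3569121 + 4*1014*(-1/43)) = sqrt(444161/3569121 - 4056/43) = sqrt(-14457255853/153472203) = I*sqrt(246531878343839351)/51157401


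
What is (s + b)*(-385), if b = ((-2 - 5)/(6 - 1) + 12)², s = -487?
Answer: 721182/5 ≈ 1.4424e+5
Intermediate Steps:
b = 2809/25 (b = (-7/5 + 12)² = (53/5)² = 2809/25 ≈ 112.36)
(s + b)*(-385) = (-487 + 2809/25)*(-385) = -9366/25*(-385) = 721182/5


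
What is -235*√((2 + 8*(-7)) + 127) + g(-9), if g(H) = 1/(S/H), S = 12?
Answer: -¾ - 235*√73 ≈ -2008.6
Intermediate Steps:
g(H) = H/12 (g(H) = 1/(12/H) = H/12)
-235*√((2 + 8*(-7)) + 127) + g(-9) = -235*√((2 + 8*(-7)) + 127) + (1/12)*(-9) = -235*√((2 - 56) + 127) - ¾ = -235*√(-54 + 127) - ¾ = -235*√73 - ¾ = -¾ - 235*√73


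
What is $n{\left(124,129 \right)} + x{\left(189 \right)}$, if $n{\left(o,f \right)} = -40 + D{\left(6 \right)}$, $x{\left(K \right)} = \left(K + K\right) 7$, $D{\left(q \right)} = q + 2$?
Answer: $2614$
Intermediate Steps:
$D{\left(q \right)} = 2 + q$
$x{\left(K \right)} = 14 K$ ($x{\left(K \right)} = 2 K 7 = 14 K$)
$n{\left(o,f \right)} = -32$ ($n{\left(o,f \right)} = -40 + \left(2 + 6\right) = -40 + 8 = -32$)
$n{\left(124,129 \right)} + x{\left(189 \right)} = -32 + 14 \cdot 189 = -32 + 2646 = 2614$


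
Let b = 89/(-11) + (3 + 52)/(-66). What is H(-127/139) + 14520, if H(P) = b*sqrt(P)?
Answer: 14520 - 589*I*sqrt(17653)/9174 ≈ 14520.0 - 8.5303*I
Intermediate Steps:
b = -589/66 (b = 89*(-1/11) + 55*(-1/66) = -89/11 - 5/6 = -589/66 ≈ -8.9242)
H(P) = -589*sqrt(P)/66
H(-127/139) + 14520 = -589*I*sqrt(17653)/139/66 + 14520 = -589*I*sqrt(17653)/9174 + 14520 = 14520 - 589*I*sqrt(17653)/9174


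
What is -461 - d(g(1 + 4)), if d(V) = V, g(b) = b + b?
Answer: -471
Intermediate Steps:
g(b) = 2*b
-461 - d(g(1 + 4)) = -461 - 2*(1 + 4) = -461 - 2*5 = -461 - 1*10 = -461 - 10 = -471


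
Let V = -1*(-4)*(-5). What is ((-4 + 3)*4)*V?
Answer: 80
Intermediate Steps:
V = -20 (V = 4*(-5) = -20)
((-4 + 3)*4)*V = ((-4 + 3)*4)*(-20) = -1*4*(-20) = -4*(-20) = 80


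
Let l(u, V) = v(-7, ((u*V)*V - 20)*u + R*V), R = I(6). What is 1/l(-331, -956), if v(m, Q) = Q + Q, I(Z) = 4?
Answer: 1/200263489784 ≈ 4.9934e-12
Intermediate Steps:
R = 4
v(m, Q) = 2*Q
l(u, V) = 8*V + 2*u*(-20 + u*V²) (l(u, V) = 2*(((u*V)*V - 20)*u + 4*V) = 2*(((V*u)*V - 20)*u + 4*V) = 2*((u*V² - 20)*u + 4*V) = 2*((-20 + u*V²)*u + 4*V) = 2*(u*(-20 + u*V²) + 4*V) = 2*(4*V + u*(-20 + u*V²)) = 8*V + 2*u*(-20 + u*V²))
1/l(-331, -956) = 1/(-40*(-331) + 8*(-956) + 2*(-956)²*(-331)²) = 1/(13240 - 7648 + 2*913936*109561) = 1/(13240 - 7648 + 200263484192) = 1/200263489784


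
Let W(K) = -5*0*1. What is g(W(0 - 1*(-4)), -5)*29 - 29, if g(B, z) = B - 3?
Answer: -116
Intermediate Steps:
W(K) = 0 (W(K) = 0*1 = 0)
g(B, z) = -3 + B
g(W(0 - 1*(-4)), -5)*29 - 29 = (-3 + 0)*29 - 29 = -3*29 - 29 = -87 - 29 = -116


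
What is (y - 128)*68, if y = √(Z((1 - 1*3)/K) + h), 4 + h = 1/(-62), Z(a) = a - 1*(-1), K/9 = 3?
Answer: -8704 + 34*I*√962178/279 ≈ -8704.0 + 119.54*I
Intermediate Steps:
K = 27 (K = 9*3 = 27)
Z(a) = 1 + a (Z(a) = a + 1 = 1 + a)
h = -249/62 (h = -4 + 1/(-62) = -4 - 1/62 = -249/62 ≈ -4.0161)
y = I*√962178/558 (y = √((1 + (1 - 1*3)/27) - 249/62) = √((1 + (1 - 3)*(1/27)) - 249/62) = √((1 - 2*1/27) - 249/62) = √((1 - 2/27) - 249/62) = √(25/27 - 249/62) = √(-5173/1674) = I*√962178/558 ≈ 1.7579*I)
(y - 128)*68 = (I*√962178/558 - 128)*68 = (-128 + I*√962178/558)*68 = -8704 + 34*I*√962178/279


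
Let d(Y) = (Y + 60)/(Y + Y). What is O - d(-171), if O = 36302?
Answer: 4138391/114 ≈ 36302.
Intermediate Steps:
d(Y) = (60 + Y)/(2*Y) (d(Y) = (60 + Y)/((2*Y)) = (60 + Y)*(1/(2*Y)) = (60 + Y)/(2*Y))
O - d(-171) = 36302 - (60 - 171)/(2*(-171)) = 36302 - (-1)*(-111)/(2*171) = 36302 - 1*37/114 = 36302 - 37/114 = 4138391/114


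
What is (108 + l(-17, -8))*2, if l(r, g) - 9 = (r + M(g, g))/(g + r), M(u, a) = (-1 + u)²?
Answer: 5722/25 ≈ 228.88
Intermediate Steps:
l(r, g) = 9 + (r + (-1 + g)²)/(g + r)
(108 + l(-17, -8))*2 = (108 + ((-1 - 8)² + 9*(-8) + 10*(-17))/(-8 - 17))*2 = (108 + ((-9)² - 72 - 170)/(-25))*2 = (108 - (81 - 72 - 170)/25)*2 = (108 - 1/25*(-161))*2 = (108 + 161/25)*2 = (2861/25)*2 = 5722/25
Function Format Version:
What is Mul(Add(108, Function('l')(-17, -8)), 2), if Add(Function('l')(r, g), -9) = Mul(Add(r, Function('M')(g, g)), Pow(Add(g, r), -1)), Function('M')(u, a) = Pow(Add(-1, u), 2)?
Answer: Rational(5722, 25) ≈ 228.88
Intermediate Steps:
Function('l')(r, g) = Add(9, Mul(Pow(Add(g, r), -1), Add(r, Pow(Add(-1, g), 2)))) (Function('l')(r, g) = Add(9, Mul(Add(r, Pow(Add(-1, g), 2)), Pow(Add(g, r), -1))) = Add(9, Mul(Pow(Add(g, r), -1), Add(r, Pow(Add(-1, g), 2)))))
Mul(Add(108, Function('l')(-17, -8)), 2) = Mul(Add(108, Mul(Pow(Add(-8, -17), -1), Add(Pow(Add(-1, -8), 2), Mul(9, -8), Mul(10, -17)))), 2) = Mul(Add(108, Mul(Pow(-25, -1), Add(Pow(-9, 2), -72, -170))), 2) = Mul(Add(108, Mul(Rational(-1, 25), Add(81, -72, -170))), 2) = Mul(Add(108, Mul(Rational(-1, 25), -161)), 2) = Mul(Add(108, Rational(161, 25)), 2) = Mul(Rational(2861, 25), 2) = Rational(5722, 25)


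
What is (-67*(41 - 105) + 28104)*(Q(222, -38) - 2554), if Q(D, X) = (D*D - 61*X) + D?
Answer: 1595953840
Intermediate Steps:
Q(D, X) = D + D**2 - 61*X (Q(D, X) = (D**2 - 61*X) + D = D + D**2 - 61*X)
(-67*(41 - 105) + 28104)*(Q(222, -38) - 2554) = (-67*(41 - 105) + 28104)*((222 + 222**2 - 61*(-38)) - 2554) = (-67*(-64) + 28104)*((222 + 49284 + 2318) - 2554) = (4288 + 28104)*(51824 - 2554) = 32392*49270 = 1595953840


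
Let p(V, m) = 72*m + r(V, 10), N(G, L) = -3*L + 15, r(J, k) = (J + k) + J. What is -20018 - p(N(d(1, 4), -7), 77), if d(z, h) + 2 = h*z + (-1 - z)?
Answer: -25644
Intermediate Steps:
r(J, k) = k + 2*J
d(z, h) = -3 - z + h*z (d(z, h) = -2 + (h*z + (-1 - z)) = -2 + (-1 - z + h*z) = -3 - z + h*z)
N(G, L) = 15 - 3*L
p(V, m) = 10 + 2*V + 72*m (p(V, m) = 72*m + (10 + 2*V) = 10 + 2*V + 72*m)
-20018 - p(N(d(1, 4), -7), 77) = -20018 - (10 + 2*(15 - 3*(-7)) + 72*77) = -20018 - (10 + 2*(15 + 21) + 5544) = -20018 - (10 + 2*36 + 5544) = -20018 - (10 + 72 + 5544) = -20018 - 1*5626 = -20018 - 5626 = -25644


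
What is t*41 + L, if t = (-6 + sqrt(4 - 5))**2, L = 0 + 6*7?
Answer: 1477 - 492*I ≈ 1477.0 - 492.0*I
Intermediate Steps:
L = 42 (L = 0 + 42 = 42)
t = (-6 + I)**2 (t = (-6 + sqrt(-1))**2 = (-6 + I)**2 ≈ 35.0 - 12.0*I)
t*41 + L = (6 - I)**2*41 + 42 = 41*(6 - I)**2 + 42 = 42 + 41*(6 - I)**2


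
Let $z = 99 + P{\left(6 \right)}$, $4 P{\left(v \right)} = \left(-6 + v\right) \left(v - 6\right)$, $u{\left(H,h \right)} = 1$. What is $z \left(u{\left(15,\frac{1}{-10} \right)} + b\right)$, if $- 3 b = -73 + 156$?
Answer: $-2640$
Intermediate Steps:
$b = - \frac{83}{3}$ ($b = - \frac{-73 + 156}{3} = \left(- \frac{1}{3}\right) 83 = - \frac{83}{3} \approx -27.667$)
$P{\left(v \right)} = \frac{\left(-6 + v\right)^{2}}{4}$ ($P{\left(v \right)} = \frac{\left(-6 + v\right) \left(v - 6\right)}{4} = \frac{\left(-6 + v\right) \left(-6 + v\right)}{4} = \frac{\left(-6 + v\right)^{2}}{4}$)
$z = 99$ ($z = 99 + \frac{\left(-6 + 6\right)^{2}}{4} = 99 + \frac{0^{2}}{4} = 99 + \frac{1}{4} \cdot 0 = 99 + 0 = 99$)
$z \left(u{\left(15,\frac{1}{-10} \right)} + b\right) = 99 \left(1 - \frac{83}{3}\right) = 99 \left(- \frac{80}{3}\right) = -2640$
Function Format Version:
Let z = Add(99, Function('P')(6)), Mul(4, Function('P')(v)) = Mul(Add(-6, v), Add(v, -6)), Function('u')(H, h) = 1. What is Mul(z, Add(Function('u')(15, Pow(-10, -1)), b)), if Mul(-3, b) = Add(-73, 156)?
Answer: -2640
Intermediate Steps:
b = Rational(-83, 3) (b = Mul(Rational(-1, 3), Add(-73, 156)) = Mul(Rational(-1, 3), 83) = Rational(-83, 3) ≈ -27.667)
Function('P')(v) = Mul(Rational(1, 4), Pow(Add(-6, v), 2)) (Function('P')(v) = Mul(Rational(1, 4), Mul(Add(-6, v), Add(v, -6))) = Mul(Rational(1, 4), Mul(Add(-6, v), Add(-6, v))) = Mul(Rational(1, 4), Pow(Add(-6, v), 2)))
z = 99 (z = Add(99, Mul(Rational(1, 4), Pow(Add(-6, 6), 2))) = Add(99, Mul(Rational(1, 4), Pow(0, 2))) = Add(99, Mul(Rational(1, 4), 0)) = Add(99, 0) = 99)
Mul(z, Add(Function('u')(15, Pow(-10, -1)), b)) = Mul(99, Add(1, Rational(-83, 3))) = Mul(99, Rational(-80, 3)) = -2640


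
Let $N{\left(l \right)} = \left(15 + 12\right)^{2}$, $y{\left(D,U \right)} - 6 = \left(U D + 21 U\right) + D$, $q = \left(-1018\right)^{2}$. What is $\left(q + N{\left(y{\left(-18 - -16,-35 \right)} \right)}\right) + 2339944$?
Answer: $3376997$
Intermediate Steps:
$q = 1036324$
$y{\left(D,U \right)} = 6 + D + 21 U + D U$ ($y{\left(D,U \right)} = 6 + \left(\left(U D + 21 U\right) + D\right) = 6 + \left(\left(D U + 21 U\right) + D\right) = 6 + \left(\left(21 U + D U\right) + D\right) = 6 + \left(D + 21 U + D U\right) = 6 + D + 21 U + D U$)
$N{\left(l \right)} = 729$ ($N{\left(l \right)} = 27^{2} = 729$)
$\left(q + N{\left(y{\left(-18 - -16,-35 \right)} \right)}\right) + 2339944 = \left(1036324 + 729\right) + 2339944 = 1037053 + 2339944 = 3376997$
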